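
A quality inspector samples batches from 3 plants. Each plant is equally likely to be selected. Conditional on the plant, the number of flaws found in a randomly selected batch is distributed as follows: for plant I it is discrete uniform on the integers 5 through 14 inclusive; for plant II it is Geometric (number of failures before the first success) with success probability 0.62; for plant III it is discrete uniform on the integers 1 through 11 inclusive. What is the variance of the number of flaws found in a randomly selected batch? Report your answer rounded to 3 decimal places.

19.774

Per component, I: μ=9.5, E[X²]=98.5; II: μ=0.612903, E[X²]=1.3642; III: μ=6, E[X²]=46.
E[X] = 0.333333·9.5 + 0.333333·0.612903 + 0.333333·6 = 5.37097.
E[X²] = 0.333333·98.5 + 0.333333·1.3642 + 0.333333·46 = 48.6214.
Var(X) = E[X²] − (E[X])² = 48.6214 − 28.8473 = 19.7741.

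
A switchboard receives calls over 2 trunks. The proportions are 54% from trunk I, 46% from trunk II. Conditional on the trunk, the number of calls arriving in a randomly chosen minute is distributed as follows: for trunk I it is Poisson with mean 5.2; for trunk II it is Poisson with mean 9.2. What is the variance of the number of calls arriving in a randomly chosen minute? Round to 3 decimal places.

11.014

Per component, I: μ=5.2, E[X²]=32.24; II: μ=9.2, E[X²]=93.84.
E[X] = 0.54·5.2 + 0.46·9.2 = 7.04.
E[X²] = 0.54·32.24 + 0.46·93.84 = 60.576.
Var(X) = E[X²] − (E[X])² = 60.576 − 49.5616 = 11.0144.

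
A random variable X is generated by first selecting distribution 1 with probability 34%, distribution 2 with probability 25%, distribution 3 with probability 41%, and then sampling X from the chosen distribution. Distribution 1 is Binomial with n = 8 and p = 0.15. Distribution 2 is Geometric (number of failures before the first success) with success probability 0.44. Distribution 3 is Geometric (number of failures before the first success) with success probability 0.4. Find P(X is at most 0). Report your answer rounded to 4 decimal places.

0.3666

Conditional on each component, P(X ≤ 0): 1: 0.272491; 2: 0.44; 3: 0.4.
By total probability, P(X ≤ 0) = 0.34·0.272491 + 0.25·0.44 + 0.41·0.4 = 0.366647.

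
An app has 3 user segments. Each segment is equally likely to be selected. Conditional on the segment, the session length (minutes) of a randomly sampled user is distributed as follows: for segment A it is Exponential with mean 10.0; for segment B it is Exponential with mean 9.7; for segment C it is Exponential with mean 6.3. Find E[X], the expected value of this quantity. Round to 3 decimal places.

8.667

Component means — A: 10; B: 9.7; C: 6.3.
E[X] = 0.333333·10 + 0.333333·9.7 + 0.333333·6.3 = 8.66667.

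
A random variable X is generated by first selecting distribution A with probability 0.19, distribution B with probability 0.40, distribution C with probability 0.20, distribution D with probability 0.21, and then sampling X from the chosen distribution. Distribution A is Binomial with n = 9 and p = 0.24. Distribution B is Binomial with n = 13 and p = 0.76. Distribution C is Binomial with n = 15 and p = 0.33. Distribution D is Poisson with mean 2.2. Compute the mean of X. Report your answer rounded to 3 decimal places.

5.814

Component means — A: 2.16; B: 9.88; C: 4.95; D: 2.2.
E[X] = 0.19·2.16 + 0.4·9.88 + 0.2·4.95 + 0.21·2.2 = 5.8144.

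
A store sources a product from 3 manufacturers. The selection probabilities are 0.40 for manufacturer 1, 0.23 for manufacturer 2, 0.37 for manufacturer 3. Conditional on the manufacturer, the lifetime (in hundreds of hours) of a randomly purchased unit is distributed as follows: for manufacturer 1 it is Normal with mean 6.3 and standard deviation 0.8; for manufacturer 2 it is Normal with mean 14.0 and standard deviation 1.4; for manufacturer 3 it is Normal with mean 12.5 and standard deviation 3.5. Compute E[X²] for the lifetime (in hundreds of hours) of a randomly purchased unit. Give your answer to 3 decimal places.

124.008

For each component E[X²] = Var + (mean)², giving 1: 40.33; 2: 197.96; 3: 168.5.
Overall E[X²] = 0.4·40.33 + 0.23·197.96 + 0.37·168.5 = 124.008.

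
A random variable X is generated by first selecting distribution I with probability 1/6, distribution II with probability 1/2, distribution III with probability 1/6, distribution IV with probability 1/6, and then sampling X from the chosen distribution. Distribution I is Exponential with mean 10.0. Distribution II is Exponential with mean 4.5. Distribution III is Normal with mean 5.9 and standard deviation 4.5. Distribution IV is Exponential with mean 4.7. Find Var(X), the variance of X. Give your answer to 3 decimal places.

Per component, I: μ=10, E[X²]=200; II: μ=4.5, E[X²]=40.5; III: μ=5.9, E[X²]=55.06; IV: μ=4.7, E[X²]=44.18.
E[X] = 0.166667·10 + 0.5·4.5 + 0.166667·5.9 + 0.166667·4.7 = 5.68333.
E[X²] = 0.166667·200 + 0.5·40.5 + 0.166667·55.06 + 0.166667·44.18 = 70.1233.
Var(X) = E[X²] − (E[X])² = 70.1233 − 32.3003 = 37.8231.

37.823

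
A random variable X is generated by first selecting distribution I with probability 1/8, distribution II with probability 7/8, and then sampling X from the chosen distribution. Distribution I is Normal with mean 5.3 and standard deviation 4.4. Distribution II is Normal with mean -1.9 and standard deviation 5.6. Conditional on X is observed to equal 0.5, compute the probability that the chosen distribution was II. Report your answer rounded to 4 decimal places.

0.9010

Likelihoods f(0.5 | ·): I: 0.0500074; II: 0.0649887.
Posterior ∝ prior × likelihood. Numerator for II: 0.875·0.0649887 = 0.0568651.
Normalizing constant: 0.125·0.0500074 + 0.875·0.0649887 = 0.063116.
P(II | observation) = 0.0568651 / 0.063116 = 0.900961.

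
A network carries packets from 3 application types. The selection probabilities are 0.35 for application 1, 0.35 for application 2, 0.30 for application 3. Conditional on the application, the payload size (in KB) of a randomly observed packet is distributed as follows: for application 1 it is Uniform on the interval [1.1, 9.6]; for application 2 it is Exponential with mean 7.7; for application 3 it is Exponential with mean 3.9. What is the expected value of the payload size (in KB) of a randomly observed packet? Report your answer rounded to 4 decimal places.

5.7375

Component means — 1: 5.35; 2: 7.7; 3: 3.9.
E[X] = 0.35·5.35 + 0.35·7.7 + 0.3·3.9 = 5.7375.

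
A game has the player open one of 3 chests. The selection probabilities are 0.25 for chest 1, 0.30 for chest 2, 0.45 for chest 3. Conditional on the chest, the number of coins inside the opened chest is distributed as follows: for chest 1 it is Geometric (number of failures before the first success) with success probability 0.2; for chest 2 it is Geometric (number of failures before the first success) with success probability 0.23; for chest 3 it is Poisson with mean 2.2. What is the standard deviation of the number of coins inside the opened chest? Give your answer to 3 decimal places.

Per component, 1: μ=4, E[X²]=36; 2: μ=3.34783, E[X²]=25.7637; 3: μ=2.2, E[X²]=7.04.
E[X] = 0.25·4 + 0.3·3.34783 + 0.45·2.2 = 2.99435.
E[X²] = 0.25·36 + 0.3·25.7637 + 0.45·7.04 = 19.8971.
Var(X) = E[X²] − (E[X])² = 19.8971 − 8.96612 = 10.931.
SD(X) = √10.931 = 3.30621.

3.306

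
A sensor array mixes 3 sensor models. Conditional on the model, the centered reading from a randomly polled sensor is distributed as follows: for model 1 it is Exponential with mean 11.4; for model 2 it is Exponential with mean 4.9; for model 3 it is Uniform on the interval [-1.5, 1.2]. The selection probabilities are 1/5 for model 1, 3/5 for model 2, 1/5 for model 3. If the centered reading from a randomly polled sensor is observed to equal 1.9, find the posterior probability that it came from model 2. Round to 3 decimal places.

0.848

Likelihoods f(1.9 | ·): 1: 0.0742528; 2: 0.138485; 3: 0.
Posterior ∝ prior × likelihood. Numerator for 2: 0.6·0.138485 = 0.0830912.
Normalizing constant: 0.2·0.0742528 + 0.6·0.138485 + 0.2·0 = 0.0979418.
P(2 | observation) = 0.0830912 / 0.0979418 = 0.848374.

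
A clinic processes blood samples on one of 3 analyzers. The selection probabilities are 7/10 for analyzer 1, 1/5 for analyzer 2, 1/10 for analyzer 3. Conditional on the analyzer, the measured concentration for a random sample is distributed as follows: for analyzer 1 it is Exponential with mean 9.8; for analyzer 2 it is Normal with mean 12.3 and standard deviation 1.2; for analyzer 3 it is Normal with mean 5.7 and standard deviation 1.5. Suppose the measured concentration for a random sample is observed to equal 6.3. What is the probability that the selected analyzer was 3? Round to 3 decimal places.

0.395

Likelihoods f(6.3 | ·): 1: 0.0536518; 2: 1.23893e-06; 3: 0.245513.
Posterior ∝ prior × likelihood. Numerator for 3: 0.1·0.245513 = 0.0245513.
Normalizing constant: 0.7·0.0536518 + 0.2·1.23893e-06 + 0.1·0.245513 = 0.0621079.
P(3 | observation) = 0.0245513 / 0.0621079 = 0.395302.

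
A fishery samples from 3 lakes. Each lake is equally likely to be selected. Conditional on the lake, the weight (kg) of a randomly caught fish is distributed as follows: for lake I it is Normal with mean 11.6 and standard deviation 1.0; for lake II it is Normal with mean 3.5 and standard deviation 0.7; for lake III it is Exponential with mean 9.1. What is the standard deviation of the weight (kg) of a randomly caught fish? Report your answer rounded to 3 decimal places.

Per component, I: μ=11.6, E[X²]=135.56; II: μ=3.5, E[X²]=12.74; III: μ=9.1, E[X²]=165.62.
E[X] = 0.333333·11.6 + 0.333333·3.5 + 0.333333·9.1 = 8.06667.
E[X²] = 0.333333·135.56 + 0.333333·12.74 + 0.333333·165.62 = 104.64.
Var(X) = E[X²] − (E[X])² = 104.64 − 65.0711 = 39.5689.
SD(X) = √39.5689 = 6.29038.

6.290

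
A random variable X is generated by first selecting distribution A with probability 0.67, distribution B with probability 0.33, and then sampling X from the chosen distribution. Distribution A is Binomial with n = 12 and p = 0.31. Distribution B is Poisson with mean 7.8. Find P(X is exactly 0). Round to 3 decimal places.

Conditional on each component, P(X = 0): A: 0.0116463; B: 0.000409735.
By total probability, P(X = 0) = 0.67·0.0116463 + 0.33·0.000409735 = 0.00793825.

0.008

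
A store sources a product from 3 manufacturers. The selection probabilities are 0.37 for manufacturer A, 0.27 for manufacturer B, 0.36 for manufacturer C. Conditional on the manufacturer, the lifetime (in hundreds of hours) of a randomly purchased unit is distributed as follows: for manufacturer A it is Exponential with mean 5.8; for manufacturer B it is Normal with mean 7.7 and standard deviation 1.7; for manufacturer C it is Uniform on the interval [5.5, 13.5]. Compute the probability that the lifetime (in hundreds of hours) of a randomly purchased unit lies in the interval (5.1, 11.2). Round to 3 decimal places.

0.604

Conditional on each manufacturer, P(5.1 < X < 11.2): A: 0.270071; B: 0.917163; C: 0.7125.
By total probability, P(5.1 < X < 11.2) = 0.37·0.270071 + 0.27·0.917163 + 0.36·0.7125 = 0.60406.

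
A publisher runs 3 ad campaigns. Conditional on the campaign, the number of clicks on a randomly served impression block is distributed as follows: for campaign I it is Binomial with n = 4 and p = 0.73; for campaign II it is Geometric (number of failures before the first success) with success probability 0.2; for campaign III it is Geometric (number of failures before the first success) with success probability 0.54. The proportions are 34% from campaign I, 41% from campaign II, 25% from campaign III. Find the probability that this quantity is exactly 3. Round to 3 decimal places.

Conditional on each campaign, P(X = 3): I: 0.420138; II: 0.1024; III: 0.0525614.
By total probability, P(X = 3) = 0.34·0.420138 + 0.41·0.1024 + 0.25·0.0525614 = 0.197971.

0.198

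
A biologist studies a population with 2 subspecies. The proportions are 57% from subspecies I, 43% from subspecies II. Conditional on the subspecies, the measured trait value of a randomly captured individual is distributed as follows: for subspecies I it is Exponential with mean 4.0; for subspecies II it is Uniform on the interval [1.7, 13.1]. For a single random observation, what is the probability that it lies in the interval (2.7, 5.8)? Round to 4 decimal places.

Conditional on each subspecies, P(2.7 < X < 5.8): I: 0.274586; II: 0.27193.
By total probability, P(2.7 < X < 5.8) = 0.57·0.274586 + 0.43·0.27193 = 0.273444.

0.2734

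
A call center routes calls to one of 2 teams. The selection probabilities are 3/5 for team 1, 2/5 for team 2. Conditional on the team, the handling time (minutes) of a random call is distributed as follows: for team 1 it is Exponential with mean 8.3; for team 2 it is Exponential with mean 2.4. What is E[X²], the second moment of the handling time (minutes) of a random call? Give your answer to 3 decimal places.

For each component E[X²] = Var + (mean)², giving 1: 137.78; 2: 11.52.
Overall E[X²] = 0.6·137.78 + 0.4·11.52 = 87.276.

87.276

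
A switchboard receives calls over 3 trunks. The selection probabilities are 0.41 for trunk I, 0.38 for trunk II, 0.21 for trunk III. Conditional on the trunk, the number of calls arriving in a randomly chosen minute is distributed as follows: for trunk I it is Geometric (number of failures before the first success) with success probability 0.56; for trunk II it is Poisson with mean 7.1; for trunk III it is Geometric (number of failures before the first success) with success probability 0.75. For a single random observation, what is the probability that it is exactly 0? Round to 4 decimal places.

Conditional on each trunk, P(X = 0): I: 0.56; II: 0.000825105; III: 0.75.
By total probability, P(X = 0) = 0.41·0.56 + 0.38·0.000825105 + 0.21·0.75 = 0.387414.

0.3874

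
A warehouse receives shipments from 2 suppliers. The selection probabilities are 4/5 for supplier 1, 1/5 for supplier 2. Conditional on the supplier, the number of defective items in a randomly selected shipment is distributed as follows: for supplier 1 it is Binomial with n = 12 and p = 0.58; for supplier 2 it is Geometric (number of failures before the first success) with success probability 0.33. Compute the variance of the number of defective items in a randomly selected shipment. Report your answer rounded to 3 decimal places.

7.457

Per component, 1: μ=6.96, E[X²]=51.3648; 2: μ=2.0303, E[X²]=10.2746.
E[X] = 0.8·6.96 + 0.2·2.0303 = 5.97406.
E[X²] = 0.8·51.3648 + 0.2·10.2746 = 43.1468.
Var(X) = E[X²] − (E[X])² = 43.1468 − 35.6894 = 7.45735.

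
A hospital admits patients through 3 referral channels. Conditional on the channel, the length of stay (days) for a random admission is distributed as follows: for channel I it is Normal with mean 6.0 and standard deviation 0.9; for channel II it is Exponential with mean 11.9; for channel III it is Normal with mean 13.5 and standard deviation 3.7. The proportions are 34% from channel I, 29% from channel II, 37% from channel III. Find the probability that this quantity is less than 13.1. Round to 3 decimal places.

0.703

Conditional on each channel, P(X < 13.1): I: 1; II: 0.667409; III: 0.456955.
By total probability, P(X < 13.1) = 0.34·1 + 0.29·0.667409 + 0.37·0.456955 = 0.702622.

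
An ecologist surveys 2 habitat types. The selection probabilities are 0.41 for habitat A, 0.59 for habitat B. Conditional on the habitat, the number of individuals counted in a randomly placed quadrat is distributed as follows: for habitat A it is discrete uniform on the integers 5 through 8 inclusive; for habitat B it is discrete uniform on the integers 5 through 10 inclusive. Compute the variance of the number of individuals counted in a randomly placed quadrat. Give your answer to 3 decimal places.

Per component, A: μ=6.5, E[X²]=43.5; B: μ=7.5, E[X²]=59.1667.
E[X] = 0.41·6.5 + 0.59·7.5 = 7.09.
E[X²] = 0.41·43.5 + 0.59·59.1667 = 52.7433.
Var(X) = E[X²] − (E[X])² = 52.7433 − 50.2681 = 2.47523.

2.475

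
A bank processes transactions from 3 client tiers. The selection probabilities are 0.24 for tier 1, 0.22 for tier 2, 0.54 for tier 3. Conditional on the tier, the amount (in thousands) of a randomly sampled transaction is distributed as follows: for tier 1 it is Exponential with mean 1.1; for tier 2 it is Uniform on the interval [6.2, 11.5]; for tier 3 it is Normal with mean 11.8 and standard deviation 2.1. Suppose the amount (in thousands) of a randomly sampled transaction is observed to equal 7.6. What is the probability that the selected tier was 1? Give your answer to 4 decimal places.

0.0039

Likelihoods f(7.6 | ·): 1: 0.000907878; 2: 0.188679; 3: 0.02571.
Posterior ∝ prior × likelihood. Numerator for 1: 0.24·0.000907878 = 0.000217891.
Normalizing constant: 0.24·0.000907878 + 0.22·0.188679 + 0.54·0.02571 = 0.0556107.
P(1 | observation) = 0.000217891 / 0.0556107 = 0.00391814.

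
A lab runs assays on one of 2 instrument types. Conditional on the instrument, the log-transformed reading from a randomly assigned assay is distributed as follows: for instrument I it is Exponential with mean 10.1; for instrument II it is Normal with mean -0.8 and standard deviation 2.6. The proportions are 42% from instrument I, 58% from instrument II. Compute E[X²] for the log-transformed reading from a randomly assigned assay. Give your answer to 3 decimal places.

For each component E[X²] = Var + (mean)², giving I: 204.02; II: 7.4.
Overall E[X²] = 0.42·204.02 + 0.58·7.4 = 89.9804.

89.980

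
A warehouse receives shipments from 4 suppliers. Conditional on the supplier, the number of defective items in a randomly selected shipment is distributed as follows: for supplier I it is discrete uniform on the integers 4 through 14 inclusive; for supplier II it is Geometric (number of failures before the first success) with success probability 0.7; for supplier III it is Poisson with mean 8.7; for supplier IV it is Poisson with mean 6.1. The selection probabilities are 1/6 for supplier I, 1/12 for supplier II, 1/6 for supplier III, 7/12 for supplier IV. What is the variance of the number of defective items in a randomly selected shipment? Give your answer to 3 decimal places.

11.738

Per component, I: μ=9, E[X²]=91; II: μ=0.428571, E[X²]=0.795918; III: μ=8.7, E[X²]=84.39; IV: μ=6.1, E[X²]=43.31.
E[X] = 0.166667·9 + 0.0833333·0.428571 + 0.166667·8.7 + 0.583333·6.1 = 6.54405.
E[X²] = 0.166667·91 + 0.0833333·0.795918 + 0.166667·84.39 + 0.583333·43.31 = 54.5622.
Var(X) = E[X²] − (E[X])² = 54.5622 − 42.8246 = 11.7376.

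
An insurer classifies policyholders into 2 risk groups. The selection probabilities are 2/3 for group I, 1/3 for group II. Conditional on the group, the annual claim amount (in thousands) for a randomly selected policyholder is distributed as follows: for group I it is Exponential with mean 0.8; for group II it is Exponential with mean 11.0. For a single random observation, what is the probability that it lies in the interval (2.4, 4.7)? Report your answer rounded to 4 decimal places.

Conditional on each group, P(2.4 < X < 4.7): I: 0.0469783; II: 0.151694.
By total probability, P(2.4 < X < 4.7) = 0.666667·0.0469783 + 0.333333·0.151694 = 0.0818834.

0.0819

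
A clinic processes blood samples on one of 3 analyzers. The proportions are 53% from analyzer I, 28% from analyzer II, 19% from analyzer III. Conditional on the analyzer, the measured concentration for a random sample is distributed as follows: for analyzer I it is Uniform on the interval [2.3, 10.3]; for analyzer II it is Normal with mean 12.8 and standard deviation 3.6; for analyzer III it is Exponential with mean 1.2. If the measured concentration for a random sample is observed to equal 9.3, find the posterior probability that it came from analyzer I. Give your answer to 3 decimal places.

0.773

Likelihoods f(9.3 | ·): I: 0.125; II: 0.0690807; III: 0.000358952.
Posterior ∝ prior × likelihood. Numerator for I: 0.53·0.125 = 0.06625.
Normalizing constant: 0.53·0.125 + 0.28·0.0690807 + 0.19·0.000358952 = 0.0856608.
P(I | observation) = 0.06625 / 0.0856608 = 0.773399.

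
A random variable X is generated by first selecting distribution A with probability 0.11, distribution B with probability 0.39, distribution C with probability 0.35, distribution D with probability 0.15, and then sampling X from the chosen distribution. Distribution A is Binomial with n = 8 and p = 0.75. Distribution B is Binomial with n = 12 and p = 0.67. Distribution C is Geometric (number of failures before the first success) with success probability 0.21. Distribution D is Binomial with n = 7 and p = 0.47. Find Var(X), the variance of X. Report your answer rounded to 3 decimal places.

Per component, A: μ=6, E[X²]=37.5; B: μ=8.04, E[X²]=67.2948; C: μ=3.7619, E[X²]=32.0658; D: μ=3.29, E[X²]=12.5678.
E[X] = 0.11·6 + 0.39·8.04 + 0.35·3.7619 + 0.15·3.29 = 5.60577.
E[X²] = 0.11·37.5 + 0.39·67.2948 + 0.35·32.0658 + 0.15·12.5678 = 43.4782.
Var(X) = E[X²] − (E[X])² = 43.4782 − 31.4246 = 12.0535.

12.054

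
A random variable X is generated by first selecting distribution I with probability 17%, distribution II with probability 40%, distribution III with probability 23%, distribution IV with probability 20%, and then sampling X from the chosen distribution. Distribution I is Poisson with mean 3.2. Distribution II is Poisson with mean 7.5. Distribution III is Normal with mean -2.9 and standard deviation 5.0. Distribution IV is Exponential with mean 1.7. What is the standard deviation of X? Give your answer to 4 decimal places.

Per component, I: μ=3.2, E[X²]=13.44; II: μ=7.5, E[X²]=63.75; III: μ=-2.9, E[X²]=33.41; IV: μ=1.7, E[X²]=5.78.
E[X] = 0.17·3.2 + 0.4·7.5 + 0.23·-2.9 + 0.2·1.7 = 3.217.
E[X²] = 0.17·13.44 + 0.4·63.75 + 0.23·33.41 + 0.2·5.78 = 36.6251.
Var(X) = E[X²] − (E[X])² = 36.6251 − 10.3491 = 26.276.
SD(X) = √26.276 = 5.12601.

5.1260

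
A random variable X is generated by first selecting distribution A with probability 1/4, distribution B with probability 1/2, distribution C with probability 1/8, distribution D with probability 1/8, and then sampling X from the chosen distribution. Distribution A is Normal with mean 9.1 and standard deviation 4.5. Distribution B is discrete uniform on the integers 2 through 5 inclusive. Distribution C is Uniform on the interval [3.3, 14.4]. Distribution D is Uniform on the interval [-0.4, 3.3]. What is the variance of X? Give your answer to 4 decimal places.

15.7715

Per component, A: μ=9.1, E[X²]=103.06; B: μ=3.5, E[X²]=13.5; C: μ=8.85, E[X²]=88.59; D: μ=1.45, E[X²]=3.24333.
E[X] = 0.25·9.1 + 0.5·3.5 + 0.125·8.85 + 0.125·1.45 = 5.3125.
E[X²] = 0.25·103.06 + 0.5·13.5 + 0.125·88.59 + 0.125·3.24333 = 43.9942.
Var(X) = E[X²] − (E[X])² = 43.9942 − 28.2227 = 15.7715.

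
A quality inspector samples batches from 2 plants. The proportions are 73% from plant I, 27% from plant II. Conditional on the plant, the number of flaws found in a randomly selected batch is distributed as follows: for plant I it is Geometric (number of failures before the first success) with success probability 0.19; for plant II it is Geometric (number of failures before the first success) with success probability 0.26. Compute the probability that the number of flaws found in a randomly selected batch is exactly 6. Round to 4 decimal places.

0.0507

Conditional on each plant, P(X = 6): I: 0.0536616; II: 0.0426937.
By total probability, P(X = 6) = 0.73·0.0536616 + 0.27·0.0426937 = 0.0507003.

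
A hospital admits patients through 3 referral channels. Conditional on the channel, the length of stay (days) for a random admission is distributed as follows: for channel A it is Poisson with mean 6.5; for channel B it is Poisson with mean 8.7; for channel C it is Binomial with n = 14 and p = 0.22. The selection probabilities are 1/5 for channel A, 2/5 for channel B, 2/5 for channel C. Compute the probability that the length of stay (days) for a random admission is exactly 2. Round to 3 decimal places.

0.098

Conditional on each channel, P(X = 2): A: 0.0317602; B: 0.00630444; C: 0.223369.
By total probability, P(X = 2) = 0.2·0.0317602 + 0.4·0.00630444 + 0.4·0.223369 = 0.0982212.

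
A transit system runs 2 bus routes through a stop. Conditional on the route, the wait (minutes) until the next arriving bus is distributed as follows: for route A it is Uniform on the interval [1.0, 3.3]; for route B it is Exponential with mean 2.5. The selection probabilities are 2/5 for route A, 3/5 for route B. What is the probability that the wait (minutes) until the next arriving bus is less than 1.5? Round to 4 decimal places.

0.3577

Conditional on each route, P(X < 1.5): A: 0.217391; B: 0.451188.
By total probability, P(X < 1.5) = 0.4·0.217391 + 0.6·0.451188 = 0.35767.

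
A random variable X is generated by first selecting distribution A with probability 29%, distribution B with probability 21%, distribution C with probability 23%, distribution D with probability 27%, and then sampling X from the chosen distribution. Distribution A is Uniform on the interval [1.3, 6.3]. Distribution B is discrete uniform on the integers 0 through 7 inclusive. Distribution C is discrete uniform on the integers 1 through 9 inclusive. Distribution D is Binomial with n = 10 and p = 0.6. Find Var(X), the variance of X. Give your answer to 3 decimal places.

4.894

Per component, A: μ=3.8, E[X²]=16.5233; B: μ=3.5, E[X²]=17.5; C: μ=5, E[X²]=31.6667; D: μ=6, E[X²]=38.4.
E[X] = 0.29·3.8 + 0.21·3.5 + 0.23·5 + 0.27·6 = 4.607.
E[X²] = 0.29·16.5233 + 0.21·17.5 + 0.23·31.6667 + 0.27·38.4 = 26.1181.
Var(X) = E[X²] − (E[X])² = 26.1181 − 21.2244 = 4.89365.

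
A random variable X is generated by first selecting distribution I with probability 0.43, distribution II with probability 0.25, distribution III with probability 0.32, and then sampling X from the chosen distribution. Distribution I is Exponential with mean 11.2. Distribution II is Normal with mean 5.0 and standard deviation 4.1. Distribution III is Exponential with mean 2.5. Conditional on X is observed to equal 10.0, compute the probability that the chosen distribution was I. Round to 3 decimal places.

Likelihoods f(10.0 | ·): I: 0.0365611; II: 0.0462576; III: 0.00732626.
Posterior ∝ prior × likelihood. Numerator for I: 0.43·0.0365611 = 0.0157213.
Normalizing constant: 0.43·0.0365611 + 0.25·0.0462576 + 0.32·0.00732626 = 0.0296301.
P(I | observation) = 0.0157213 / 0.0296301 = 0.530585.

0.531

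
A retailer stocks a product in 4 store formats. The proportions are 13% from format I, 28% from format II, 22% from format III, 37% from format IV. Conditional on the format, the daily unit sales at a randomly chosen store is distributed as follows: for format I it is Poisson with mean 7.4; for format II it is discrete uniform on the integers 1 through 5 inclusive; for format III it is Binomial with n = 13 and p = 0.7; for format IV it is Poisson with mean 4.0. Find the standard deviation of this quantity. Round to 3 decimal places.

3.076

Per component, I: μ=7.4, E[X²]=62.16; II: μ=3, E[X²]=11; III: μ=9.1, E[X²]=85.54; IV: μ=4, E[X²]=20.
E[X] = 0.13·7.4 + 0.28·3 + 0.22·9.1 + 0.37·4 = 5.284.
E[X²] = 0.13·62.16 + 0.28·11 + 0.22·85.54 + 0.37·20 = 37.3796.
Var(X) = E[X²] − (E[X])² = 37.3796 − 27.9207 = 9.45894.
SD(X) = √9.45894 = 3.07554.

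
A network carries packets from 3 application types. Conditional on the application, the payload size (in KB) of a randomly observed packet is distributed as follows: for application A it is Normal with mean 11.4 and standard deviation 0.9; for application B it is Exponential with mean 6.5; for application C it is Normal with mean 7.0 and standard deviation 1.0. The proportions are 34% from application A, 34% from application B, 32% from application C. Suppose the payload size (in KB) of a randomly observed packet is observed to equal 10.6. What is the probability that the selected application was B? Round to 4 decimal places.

0.0915

Likelihoods f(10.6 | ·): A: 0.298603; B: 0.0301198; C: 0.000611902.
Posterior ∝ prior × likelihood. Numerator for B: 0.34·0.0301198 = 0.0102407.
Normalizing constant: 0.34·0.298603 + 0.34·0.0301198 + 0.32·0.000611902 = 0.111962.
P(B | observation) = 0.0102407 / 0.111962 = 0.0914665.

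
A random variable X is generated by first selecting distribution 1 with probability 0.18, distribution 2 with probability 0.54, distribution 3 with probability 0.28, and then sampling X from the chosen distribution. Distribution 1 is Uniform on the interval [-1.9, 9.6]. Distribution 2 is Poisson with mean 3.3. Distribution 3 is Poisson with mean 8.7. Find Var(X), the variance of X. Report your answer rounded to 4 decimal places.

11.8257

Per component, 1: μ=3.85, E[X²]=25.8433; 2: μ=3.3, E[X²]=14.19; 3: μ=8.7, E[X²]=84.39.
E[X] = 0.18·3.85 + 0.54·3.3 + 0.28·8.7 = 4.911.
E[X²] = 0.18·25.8433 + 0.54·14.19 + 0.28·84.39 = 35.9436.
Var(X) = E[X²] − (E[X])² = 35.9436 − 24.1179 = 11.8257.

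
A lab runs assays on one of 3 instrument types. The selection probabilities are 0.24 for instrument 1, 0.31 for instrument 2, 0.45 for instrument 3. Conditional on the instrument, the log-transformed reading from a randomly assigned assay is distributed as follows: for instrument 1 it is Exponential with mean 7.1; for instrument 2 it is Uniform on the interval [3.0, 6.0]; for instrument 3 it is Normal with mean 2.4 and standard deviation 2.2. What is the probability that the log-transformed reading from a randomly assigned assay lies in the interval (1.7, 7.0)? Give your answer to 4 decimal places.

0.6823

Conditional on each instrument, P(1.7 < X < 7.0): 1: 0.413974; 2: 1; 3: 0.606558.
By total probability, P(1.7 < X < 7.0) = 0.24·0.413974 + 0.31·1 + 0.45·0.606558 = 0.682305.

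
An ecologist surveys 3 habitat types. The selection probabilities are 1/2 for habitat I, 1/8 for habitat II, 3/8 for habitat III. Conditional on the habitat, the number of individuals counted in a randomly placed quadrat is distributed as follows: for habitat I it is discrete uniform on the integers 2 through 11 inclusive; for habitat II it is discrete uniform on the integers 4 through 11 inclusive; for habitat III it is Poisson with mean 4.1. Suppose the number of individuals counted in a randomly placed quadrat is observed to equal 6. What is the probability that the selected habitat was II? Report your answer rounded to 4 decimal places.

0.1465

Likelihoods P(X=6 | ·): I: 0.1; II: 0.125; III: 0.109336.
Posterior ∝ prior × likelihood. Numerator for II: 0.125·0.125 = 0.015625.
Normalizing constant: 0.5·0.1 + 0.125·0.125 + 0.375·0.109336 = 0.106626.
P(II | observation) = 0.015625 / 0.106626 = 0.14654.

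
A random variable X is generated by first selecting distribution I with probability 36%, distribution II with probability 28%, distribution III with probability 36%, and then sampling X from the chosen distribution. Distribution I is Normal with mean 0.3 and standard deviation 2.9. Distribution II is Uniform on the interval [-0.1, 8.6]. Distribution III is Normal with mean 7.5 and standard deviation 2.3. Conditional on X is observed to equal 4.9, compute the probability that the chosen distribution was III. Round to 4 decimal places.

0.4161

Likelihoods f(4.9 | ·): I: 0.0390983; II: 0.114943; III: 0.0915574.
Posterior ∝ prior × likelihood. Numerator for III: 0.36·0.0915574 = 0.0329607.
Normalizing constant: 0.36·0.0390983 + 0.28·0.114943 + 0.36·0.0915574 = 0.07922.
P(III | observation) = 0.0329607 / 0.07922 = 0.416065.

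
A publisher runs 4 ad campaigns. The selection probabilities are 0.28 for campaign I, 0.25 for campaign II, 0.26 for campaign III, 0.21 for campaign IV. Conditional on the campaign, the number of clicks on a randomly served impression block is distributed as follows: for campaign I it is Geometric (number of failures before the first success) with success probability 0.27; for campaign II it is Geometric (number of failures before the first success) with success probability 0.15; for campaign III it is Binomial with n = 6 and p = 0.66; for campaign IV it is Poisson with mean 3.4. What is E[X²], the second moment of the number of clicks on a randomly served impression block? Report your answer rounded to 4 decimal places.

For each component E[X²] = Var + (mean)², giving I: 17.3237; II: 69.8889; III: 17.028; IV: 14.96.
Overall E[X²] = 0.28·17.3237 + 0.25·69.8889 + 0.26·17.028 + 0.21·14.96 = 29.8917.

29.8917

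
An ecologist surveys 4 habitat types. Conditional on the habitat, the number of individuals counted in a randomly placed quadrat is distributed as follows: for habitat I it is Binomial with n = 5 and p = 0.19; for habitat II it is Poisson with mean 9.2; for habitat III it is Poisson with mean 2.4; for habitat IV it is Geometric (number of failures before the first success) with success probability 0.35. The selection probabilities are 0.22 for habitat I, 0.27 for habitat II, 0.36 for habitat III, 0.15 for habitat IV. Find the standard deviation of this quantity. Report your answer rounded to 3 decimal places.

3.904

Per component, I: μ=0.95, E[X²]=1.672; II: μ=9.2, E[X²]=93.84; III: μ=2.4, E[X²]=8.16; IV: μ=1.85714, E[X²]=8.7551.
E[X] = 0.22·0.95 + 0.27·9.2 + 0.36·2.4 + 0.15·1.85714 = 3.83557.
E[X²] = 0.22·1.672 + 0.27·93.84 + 0.36·8.16 + 0.15·8.7551 = 29.9555.
Var(X) = E[X²] − (E[X])² = 29.9555 − 14.7116 = 15.2439.
SD(X) = √15.2439 = 3.90434.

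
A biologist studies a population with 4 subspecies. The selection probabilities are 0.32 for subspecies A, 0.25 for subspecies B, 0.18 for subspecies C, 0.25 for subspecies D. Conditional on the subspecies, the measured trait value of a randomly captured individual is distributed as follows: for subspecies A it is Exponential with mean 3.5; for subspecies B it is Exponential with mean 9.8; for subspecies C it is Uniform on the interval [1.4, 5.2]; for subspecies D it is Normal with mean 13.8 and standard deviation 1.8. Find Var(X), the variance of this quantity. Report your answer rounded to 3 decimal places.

Per component, A: μ=3.5, E[X²]=24.5; B: μ=9.8, E[X²]=192.08; C: μ=3.3, E[X²]=12.0933; D: μ=13.8, E[X²]=193.68.
E[X] = 0.32·3.5 + 0.25·9.8 + 0.18·3.3 + 0.25·13.8 = 7.614.
E[X²] = 0.32·24.5 + 0.25·192.08 + 0.18·12.0933 + 0.25·193.68 = 106.457.
Var(X) = E[X²] − (E[X])² = 106.457 − 57.973 = 48.4838.

48.484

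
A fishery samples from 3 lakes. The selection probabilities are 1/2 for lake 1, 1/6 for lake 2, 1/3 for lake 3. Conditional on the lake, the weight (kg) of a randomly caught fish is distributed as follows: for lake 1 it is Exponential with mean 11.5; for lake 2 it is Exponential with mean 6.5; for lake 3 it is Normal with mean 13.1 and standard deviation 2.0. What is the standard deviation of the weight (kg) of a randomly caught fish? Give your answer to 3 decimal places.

Per component, 1: μ=11.5, E[X²]=264.5; 2: μ=6.5, E[X²]=84.5; 3: μ=13.1, E[X²]=175.61.
E[X] = 0.5·11.5 + 0.166667·6.5 + 0.333333·13.1 = 11.2.
E[X²] = 0.5·264.5 + 0.166667·84.5 + 0.333333·175.61 = 204.87.
Var(X) = E[X²] − (E[X])² = 204.87 − 125.44 = 79.43.
SD(X) = √79.43 = 8.91235.

8.912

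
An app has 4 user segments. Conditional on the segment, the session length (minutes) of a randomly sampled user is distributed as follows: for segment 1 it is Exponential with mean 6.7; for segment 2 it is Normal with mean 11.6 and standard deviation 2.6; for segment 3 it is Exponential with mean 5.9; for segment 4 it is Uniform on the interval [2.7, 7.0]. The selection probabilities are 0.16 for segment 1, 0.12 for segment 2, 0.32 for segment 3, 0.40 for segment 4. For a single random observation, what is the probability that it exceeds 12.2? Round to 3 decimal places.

0.115

Conditional on each segment, P(X > 12.2): 1: 0.161881; 2: 0.408747; 3: 0.126464; 4: 0.
By total probability, P(X > 12.2) = 0.16·0.161881 + 0.12·0.408747 + 0.32·0.126464 + 0.4·0 = 0.115419.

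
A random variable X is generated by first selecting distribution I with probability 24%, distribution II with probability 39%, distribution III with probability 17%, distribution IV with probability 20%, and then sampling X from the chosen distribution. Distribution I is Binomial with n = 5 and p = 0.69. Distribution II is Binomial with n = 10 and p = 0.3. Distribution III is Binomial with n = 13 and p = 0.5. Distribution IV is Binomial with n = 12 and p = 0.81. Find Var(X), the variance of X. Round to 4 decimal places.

Per component, I: μ=3.45, E[X²]=12.972; II: μ=3, E[X²]=11.1; III: μ=6.5, E[X²]=45.5; IV: μ=9.72, E[X²]=96.3252.
E[X] = 0.24·3.45 + 0.39·3 + 0.17·6.5 + 0.2·9.72 = 5.047.
E[X²] = 0.24·12.972 + 0.39·11.1 + 0.17·45.5 + 0.2·96.3252 = 34.4423.
Var(X) = E[X²] − (E[X])² = 34.4423 − 25.4722 = 8.97011.

8.9701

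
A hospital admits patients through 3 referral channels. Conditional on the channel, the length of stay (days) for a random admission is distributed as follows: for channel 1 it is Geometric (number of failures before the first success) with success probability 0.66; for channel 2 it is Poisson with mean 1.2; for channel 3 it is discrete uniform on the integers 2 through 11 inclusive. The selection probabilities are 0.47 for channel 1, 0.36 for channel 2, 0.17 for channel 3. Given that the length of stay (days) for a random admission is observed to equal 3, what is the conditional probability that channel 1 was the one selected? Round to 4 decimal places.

Likelihoods P(X=3 | ·): 1: 0.0259406; 2: 0.0867439; 3: 0.1.
Posterior ∝ prior × likelihood. Numerator for 1: 0.47·0.0259406 = 0.0121921.
Normalizing constant: 0.47·0.0259406 + 0.36·0.0867439 + 0.17·0.1 = 0.0604199.
P(1 | observation) = 0.0121921 / 0.0604199 = 0.201789.

0.2018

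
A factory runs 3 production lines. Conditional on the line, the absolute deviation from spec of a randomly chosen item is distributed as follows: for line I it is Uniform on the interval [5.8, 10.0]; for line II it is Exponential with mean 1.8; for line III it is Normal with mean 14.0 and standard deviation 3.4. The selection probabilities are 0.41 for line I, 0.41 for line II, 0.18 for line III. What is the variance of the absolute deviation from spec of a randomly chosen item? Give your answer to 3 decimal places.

23.997

Per component, I: μ=7.9, E[X²]=63.88; II: μ=1.8, E[X²]=6.48; III: μ=14, E[X²]=207.56.
E[X] = 0.41·7.9 + 0.41·1.8 + 0.18·14 = 6.497.
E[X²] = 0.41·63.88 + 0.41·6.48 + 0.18·207.56 = 66.2084.
Var(X) = E[X²] − (E[X])² = 66.2084 − 42.211 = 23.9974.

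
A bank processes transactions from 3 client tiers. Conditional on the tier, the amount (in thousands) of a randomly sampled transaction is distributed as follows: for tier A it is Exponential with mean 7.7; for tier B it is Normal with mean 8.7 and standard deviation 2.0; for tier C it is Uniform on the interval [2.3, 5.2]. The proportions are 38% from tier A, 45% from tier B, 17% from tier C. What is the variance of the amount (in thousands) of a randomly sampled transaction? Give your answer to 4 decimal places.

Per component, A: μ=7.7, E[X²]=118.58; B: μ=8.7, E[X²]=79.69; C: μ=3.75, E[X²]=14.7633.
E[X] = 0.38·7.7 + 0.45·8.7 + 0.17·3.75 = 7.4785.
E[X²] = 0.38·118.58 + 0.45·79.69 + 0.17·14.7633 = 83.4307.
Var(X) = E[X²] − (E[X])² = 83.4307 − 55.928 = 27.5027.

27.5027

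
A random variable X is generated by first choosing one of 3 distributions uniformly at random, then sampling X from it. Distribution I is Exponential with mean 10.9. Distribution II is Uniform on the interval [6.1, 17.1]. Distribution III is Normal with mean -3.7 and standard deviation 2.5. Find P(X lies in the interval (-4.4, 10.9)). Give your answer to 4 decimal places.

0.5596

Conditional on each component, P(-4.4 < X < 10.9): I: 0.632121; II: 0.436364; III: 0.610261.
By total probability, P(-4.4 < X < 10.9) = 0.333333·0.632121 + 0.333333·0.436364 + 0.333333·0.610261 = 0.559582.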